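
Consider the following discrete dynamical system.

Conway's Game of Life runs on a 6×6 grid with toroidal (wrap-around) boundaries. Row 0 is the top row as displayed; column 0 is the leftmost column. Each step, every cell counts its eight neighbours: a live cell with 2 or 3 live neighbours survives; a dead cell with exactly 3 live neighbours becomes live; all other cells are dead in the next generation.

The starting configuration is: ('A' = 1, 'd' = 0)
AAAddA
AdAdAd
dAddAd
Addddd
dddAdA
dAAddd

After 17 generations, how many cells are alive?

step 0: AAAddA
AdAdAd
dAddAd
Addddd
dddAdA
dAAddd
step 1: dddddA
ddAdAd
AAdAdd
AdddAA
AAAddd
dddAAA
step 2: dddddA
AAAAAA
AAAAdd
dddAAd
dAAddd
dAAAAA
step 3: dddddd
dddddd
dddddd
AdddAd
AAdddA
dAdAAA
step 4: ddddAd
dddddd
dddddd
AAdddd
dAAAdd
dAAdAA
step 5: dddAAA
dddddd
dddddd
AAdddd
dddAAA
AAddAA
step 6: dddAdd
ddddAd
dddddd
AdddAA
ddAAdd
ddAddd
step 7: dddAdd
dddddd
ddddAd
dddAAA
dAAAAA
ddAddd
step 8: dddddd
dddddd
dddAAA
Addddd
AAdddA
dAdddd
step 9: dddddd
ddddAd
ddddAA
dAdddd
dAdddA
dAdddd
step 10: dddddd
ddddAA
ddddAA
ddddAA
dAAddd
Addddd
step 11: dddddA
ddddAA
AddAdd
AddAAA
AAdddA
dAdddd
step 12: AdddAA
AdddAA
AddAdd
ddAAdd
dAAddd
dAdddA
step 13: dAdddd
dAdAdd
AAAAdd
dddAdd
AAdAdd
dAAdAA
step 14: dAdAAd
dddAdd
AAdAAd
dddAAd
AAdAdA
dddAAA
step 15: dddddA
AAdddA
dddddA
dddddd
Addddd
dAdddd
step 16: dAdddA
ddddAA
dddddA
dddddd
dddddd
Addddd
step 17: ddddAA
ddddAA
ddddAA
dddddd
dddddd
Addddd

7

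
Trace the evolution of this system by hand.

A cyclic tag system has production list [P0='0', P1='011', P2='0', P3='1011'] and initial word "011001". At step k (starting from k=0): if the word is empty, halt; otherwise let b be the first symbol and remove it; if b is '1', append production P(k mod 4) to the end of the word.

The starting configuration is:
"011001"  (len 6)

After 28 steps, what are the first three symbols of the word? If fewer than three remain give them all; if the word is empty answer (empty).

gen 0: "011001"  (len 6)
gen 1: "11001"  (len 5)
gen 2: "1001011"  (len 7)
gen 3: "0010110"  (len 7)
gen 4: "010110"  (len 6)
gen 5: "10110"  (len 5)
gen 6: "0110011"  (len 7)
gen 7: "110011"  (len 6)
gen 8: "100111011"  (len 9)
gen 9: "001110110"  (len 9)
gen 10: "01110110"  (len 8)
gen 11: "1110110"  (len 7)
gen 12: "1101101011"  (len 10)
gen 13: "1011010110"  (len 10)
gen 14: "011010110011"  (len 12)
gen 15: "11010110011"  (len 11)
gen 16: "10101100111011"  (len 14)
gen 17: "01011001110110"  (len 14)
gen 18: "1011001110110"  (len 13)
gen 19: "0110011101100"  (len 13)
gen 20: "110011101100"  (len 12)
gen 21: "100111011000"  (len 12)
gen 22: "00111011000011"  (len 14)
gen 23: "0111011000011"  (len 13)
gen 24: "111011000011"  (len 12)
gen 25: "110110000110"  (len 12)
gen 26: "10110000110011"  (len 14)
gen 27: "01100001100110"  (len 14)
gen 28: "1100001100110"  (len 13)

110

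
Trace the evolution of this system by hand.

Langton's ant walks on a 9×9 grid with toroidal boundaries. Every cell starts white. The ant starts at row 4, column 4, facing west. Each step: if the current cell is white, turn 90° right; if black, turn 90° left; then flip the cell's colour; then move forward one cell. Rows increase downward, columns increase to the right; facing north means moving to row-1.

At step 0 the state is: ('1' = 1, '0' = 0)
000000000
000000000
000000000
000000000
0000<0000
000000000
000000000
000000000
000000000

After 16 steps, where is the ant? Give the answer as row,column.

gen 0: 000000000
000000000
000000000
000000000
0000<0000
000000000
000000000
000000000
000000000
gen 1: 000000000
000000000
000000000
0000^0000
000010000
000000000
000000000
000000000
000000000
gen 2: 000000000
000000000
000000000
00001>000
000010000
000000000
000000000
000000000
000000000
gen 3: 000000000
000000000
000000000
000011000
00001v000
000000000
000000000
000000000
000000000
gen 4: 000000000
000000000
000000000
000011000
0000<1000
000000000
000000000
000000000
000000000
gen 5: 000000000
000000000
000000000
000011000
000001000
0000v0000
000000000
000000000
000000000
gen 6: 000000000
000000000
000000000
000011000
000001000
000<10000
000000000
000000000
000000000
gen 7: 000000000
000000000
000000000
000011000
000^01000
000110000
000000000
000000000
000000000
gen 8: 000000000
000000000
000000000
000011000
0001>1000
000110000
000000000
000000000
000000000
gen 9: 000000000
000000000
000000000
000011000
000111000
0001v0000
000000000
000000000
000000000
gen 10: 000000000
000000000
000000000
000011000
000111000
00010>000
000000000
000000000
000000000
gen 11: 000000000
000000000
000000000
000011000
000111000
000101000
00000v000
000000000
000000000
gen 12: 000000000
000000000
000000000
000011000
000111000
000101000
0000<1000
000000000
000000000
gen 13: 000000000
000000000
000000000
000011000
000111000
0001^1000
000011000
000000000
000000000
gen 14: 000000000
000000000
000000000
000011000
000111000
00011>000
000011000
000000000
000000000
gen 15: 000000000
000000000
000000000
000011000
00011^000
000110000
000011000
000000000
000000000
gen 16: 000000000
000000000
000000000
000011000
0001<0000
000110000
000011000
000000000
000000000

4,4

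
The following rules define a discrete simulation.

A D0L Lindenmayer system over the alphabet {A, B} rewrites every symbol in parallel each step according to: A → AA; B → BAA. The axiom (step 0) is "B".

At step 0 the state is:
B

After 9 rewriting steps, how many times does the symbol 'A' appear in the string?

t=0: B
t=1: BAA
t=2: BAAAAAA
t=3: BAAAAAAAAAAAAAA
t=4: BAAAAAAAAAAAAAAAAAAAAAAAAAAAAAA
t=5: BAAAAAAAAAAAAAAAAAAAAAAAAAAAAAAAAAAAAAAAAAAAAAAAAAAAAAAAAAAAAAA
t=6: BAAAAAAAAAAAAAAAAAAAAAAAAAAAAAAAAAAAAAAAAAAAAAAAAAAAAAAAAA…AAAAAAAAAAAAAAAAAAAAAAAAAAAAAAAAAAAAAAAAAAAAAAAAAAAAAAAAAA  (len 127)
t=7: BAAAAAAAAAAAAAAAAAAAAAAAAAAAAAAAAAAAAAAAAAAAAAAAAAAAAAAAAA…AAAAAAAAAAAAAAAAAAAAAAAAAAAAAAAAAAAAAAAAAAAAAAAAAAAAAAAAAA  (len 255)
t=8: BAAAAAAAAAAAAAAAAAAAAAAAAAAAAAAAAAAAAAAAAAAAAAAAAAAAAAAAAA…AAAAAAAAAAAAAAAAAAAAAAAAAAAAAAAAAAAAAAAAAAAAAAAAAAAAAAAAAA  (len 511)
t=9: BAAAAAAAAAAAAAAAAAAAAAAAAAAAAAAAAAAAAAAAAAAAAAAAAAAAAAAAAA…AAAAAAAAAAAAAAAAAAAAAAAAAAAAAAAAAAAAAAAAAAAAAAAAAAAAAAAAAA  (len 1023)

1022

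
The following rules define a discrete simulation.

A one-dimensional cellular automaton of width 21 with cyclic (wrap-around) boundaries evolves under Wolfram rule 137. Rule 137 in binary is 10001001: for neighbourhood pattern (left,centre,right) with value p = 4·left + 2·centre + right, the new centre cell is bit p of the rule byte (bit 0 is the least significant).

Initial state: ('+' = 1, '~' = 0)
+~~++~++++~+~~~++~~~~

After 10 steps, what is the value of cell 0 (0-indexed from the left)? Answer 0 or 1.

0) +~~++~++++~+~~~++~~~~
1) ~~~+~~+++~~~~+~+~~++~
2) ++~~~~++~~++~~~~~~+~~
3) +~~++~+~~~+~~++++~~~~
4) ~~~+~~~~+~~~~+++~~++~
5) ++~~~++~~~++~++~~~+~~
6) +~~+~+~~+~+~~+~~+~~~~
7) ~~~~~~~~~~~~~~~~~~++~
8) +++++++++++++++++~+~~
9) ++++++++++++++++~~~~~
10) +++++++++++++++~~+++~

1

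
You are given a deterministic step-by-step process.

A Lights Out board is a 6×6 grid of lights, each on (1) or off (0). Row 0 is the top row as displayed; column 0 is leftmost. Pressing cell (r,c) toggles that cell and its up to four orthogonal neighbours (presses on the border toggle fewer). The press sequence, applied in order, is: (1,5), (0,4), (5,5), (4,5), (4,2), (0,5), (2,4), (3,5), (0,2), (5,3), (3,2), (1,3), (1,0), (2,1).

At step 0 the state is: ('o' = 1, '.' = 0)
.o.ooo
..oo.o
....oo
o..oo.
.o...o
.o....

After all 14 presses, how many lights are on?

gen 0: .o.ooo
..oo.o
....oo
o..oo.
.o...o
.o....
gen 1: .o.oo.
..ooo.
....o.
o..oo.
.o...o
.o....
gen 2: .o...o
..oo..
....o.
o..oo.
.o...o
.o....
gen 3: .o...o
..oo..
....o.
o..oo.
.o....
.o..oo
gen 4: .o...o
..oo..
....o.
o..ooo
.o..oo
.o..o.
gen 5: .o...o
..oo..
....o.
o.oooo
..oooo
.oo.o.
gen 6: .o..o.
..oo.o
....o.
o.oooo
..oooo
.oo.o.
gen 7: .o..o.
..oooo
...o.o
o.oo.o
..oooo
.oo.o.
gen 8: .o..o.
..oooo
...o..
o.ooo.
..ooo.
.oo.o.
gen 9: ..ooo.
...ooo
...o..
o.ooo.
..ooo.
.oo.o.
gen 10: ..ooo.
...ooo
...o..
o.ooo.
..o.o.
.o.o..
gen 11: ..ooo.
...ooo
..oo..
oo..o.
....o.
.o.o..
gen 12: ..o.o.
..o..o
..o...
oo..o.
....o.
.o.o..
gen 13: o.o.o.
ooo..o
o.o...
oo..o.
....o.
.o.o..
gen 14: o.o.o.
o.o..o
.o....
o...o.
....o.
.o.o..

12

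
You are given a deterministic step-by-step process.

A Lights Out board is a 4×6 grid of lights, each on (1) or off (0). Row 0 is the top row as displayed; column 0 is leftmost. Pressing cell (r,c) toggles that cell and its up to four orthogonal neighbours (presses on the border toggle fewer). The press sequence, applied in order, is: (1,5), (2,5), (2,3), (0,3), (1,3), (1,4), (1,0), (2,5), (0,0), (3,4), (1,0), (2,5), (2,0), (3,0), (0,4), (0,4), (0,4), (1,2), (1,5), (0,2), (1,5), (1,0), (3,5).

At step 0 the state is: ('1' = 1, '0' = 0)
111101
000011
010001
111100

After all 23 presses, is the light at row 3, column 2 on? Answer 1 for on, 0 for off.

0) 111101
000011
010001
111100
1) 111100
000000
010000
111100
2) 111100
000001
010011
111101
3) 111100
000101
011101
111001
4) 110010
000001
011101
111001
5) 110110
001111
011001
111001
6) 110100
001000
011011
111001
7) 010100
111000
111011
111001
8) 010100
111001
111000
111000
9) 100100
011001
111000
111000
10) 100100
011001
111010
111111
11) 000100
101001
011010
111111
12) 000100
101000
011001
111110
13) 000100
001000
101001
011110
14) 000100
001000
001001
101110
15) 000011
001010
001001
101110
16) 000100
001000
001001
101110
17) 000011
001010
001001
101110
18) 001011
010110
000001
101110
19) 001010
010101
000000
101110
20) 010110
011101
000000
101110
21) 010111
011110
000001
101110
22) 110111
101110
100001
101110
23) 110111
101110
100000
101101

1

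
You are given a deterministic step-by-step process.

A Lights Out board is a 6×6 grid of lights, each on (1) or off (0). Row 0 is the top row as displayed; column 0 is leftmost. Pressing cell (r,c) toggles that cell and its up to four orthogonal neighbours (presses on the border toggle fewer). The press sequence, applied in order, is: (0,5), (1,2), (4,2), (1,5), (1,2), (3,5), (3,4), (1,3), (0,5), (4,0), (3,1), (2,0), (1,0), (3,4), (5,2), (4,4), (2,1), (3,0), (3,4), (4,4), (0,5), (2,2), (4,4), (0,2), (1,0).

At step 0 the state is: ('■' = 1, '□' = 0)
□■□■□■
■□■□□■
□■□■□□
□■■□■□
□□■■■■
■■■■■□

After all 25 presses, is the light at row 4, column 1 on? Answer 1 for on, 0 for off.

t=0: □■□■□■
■□■□□■
□■□■□□
□■■□■□
□□■■■■
■■■■■□
t=1: □■□■■□
■□■□□□
□■□■□□
□■■□■□
□□■■■■
■■■■■□
t=2: □■■■■□
■■□■□□
□■■■□□
□■■□■□
□□■■■■
■■■■■□
t=3: □■■■■□
■■□■□□
□■■■□□
□■□□■□
□■□□■■
■■□■■□
t=4: □■■■■■
■■□■■■
□■■■□■
□■□□■□
□■□□■■
■■□■■□
t=5: □■□■■■
■□■□■■
□■□■□■
□■□□■□
□■□□■■
■■□■■□
t=6: □■□■■■
■□■□■■
□■□■□□
□■□□□■
□■□□■□
■■□■■□
t=7: □■□■■■
■□■□■■
□■□■■□
□■□■■□
□■□□□□
■■□■■□
t=8: □■□□■■
■□□■□■
□■□□■□
□■□■■□
□■□□□□
■■□■■□
t=9: □■□□□□
■□□■□□
□■□□■□
□■□■■□
□■□□□□
■■□■■□
t=10: □■□□□□
■□□■□□
□■□□■□
■■□■■□
■□□□□□
□■□■■□
t=11: □■□□□□
■□□■□□
□□□□■□
□□■■■□
■■□□□□
□■□■■□
t=12: □■□□□□
□□□■□□
■■□□■□
■□■■■□
■■□□□□
□■□■■□
t=13: ■■□□□□
■■□■□□
□■□□■□
■□■■■□
■■□□□□
□■□■■□
t=14: ■■□□□□
■■□■□□
□■□□□□
■□■□□■
■■□□■□
□■□■■□
t=15: ■■□□□□
■■□■□□
□■□□□□
■□■□□■
■■■□■□
□□■□■□
t=16: ■■□□□□
■■□■□□
□■□□□□
■□■□■■
■■■■□■
□□■□□□
t=17: ■■□□□□
■□□■□□
■□■□□□
■■■□■■
■■■■□■
□□■□□□
t=18: ■■□□□□
■□□■□□
□□■□□□
□□■□■■
□■■■□■
□□■□□□
t=19: ■■□□□□
■□□■□□
□□■□■□
□□■■□□
□■■■■■
□□■□□□
t=20: ■■□□□□
■□□■□□
□□■□■□
□□■■■□
□■■□□□
□□■□■□
t=21: ■■□□■■
■□□■□■
□□■□■□
□□■■■□
□■■□□□
□□■□■□
t=22: ■■□□■■
■□■■□■
□■□■■□
□□□■■□
□■■□□□
□□■□■□
t=23: ■■□□■■
■□■■□■
□■□■■□
□□□■□□
□■■■■■
□□■□□□
t=24: ■□■■■■
■□□■□■
□■□■■□
□□□■□□
□■■■■■
□□■□□□
t=25: □□■■■■
□■□■□■
■■□■■□
□□□■□□
□■■■■■
□□■□□□

1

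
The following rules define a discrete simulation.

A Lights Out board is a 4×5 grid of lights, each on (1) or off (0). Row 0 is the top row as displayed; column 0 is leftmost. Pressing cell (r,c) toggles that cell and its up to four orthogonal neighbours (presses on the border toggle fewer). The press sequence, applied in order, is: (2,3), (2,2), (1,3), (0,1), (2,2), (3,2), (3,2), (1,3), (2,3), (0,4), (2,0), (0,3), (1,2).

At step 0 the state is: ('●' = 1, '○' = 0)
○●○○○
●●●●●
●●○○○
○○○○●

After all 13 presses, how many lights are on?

0) ○●○○○
●●●●●
●●○○○
○○○○●
1) ○●○○○
●●●○●
●●●●●
○○○●●
2) ○●○○○
●●○○●
●○○○●
○○●●●
3) ○●○●○
●●●●○
●○○●●
○○●●●
4) ●○●●○
●○●●○
●○○●●
○○●●●
5) ●○●●○
●○○●○
●●●○●
○○○●●
6) ●○●●○
●○○●○
●●○○●
○●●○●
7) ●○●●○
●○○●○
●●●○●
○○○●●
8) ●○●○○
●○●○●
●●●●●
○○○●●
9) ●○●○○
●○●●●
●●○○○
○○○○●
10) ●○●●●
●○●●○
●●○○○
○○○○●
11) ●○●●●
○○●●○
○○○○○
●○○○●
12) ●○○○○
○○●○○
○○○○○
●○○○●
13) ●○●○○
○●○●○
○○●○○
●○○○●

7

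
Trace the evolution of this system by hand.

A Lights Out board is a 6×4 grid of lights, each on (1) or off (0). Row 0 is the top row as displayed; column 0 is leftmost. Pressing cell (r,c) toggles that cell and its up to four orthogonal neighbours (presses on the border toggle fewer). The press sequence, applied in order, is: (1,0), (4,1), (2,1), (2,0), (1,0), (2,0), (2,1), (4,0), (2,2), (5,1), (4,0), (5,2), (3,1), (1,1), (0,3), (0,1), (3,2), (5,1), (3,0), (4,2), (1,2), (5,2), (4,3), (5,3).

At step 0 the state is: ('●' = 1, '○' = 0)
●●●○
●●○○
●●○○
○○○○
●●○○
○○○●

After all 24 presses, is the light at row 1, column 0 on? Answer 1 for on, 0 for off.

0

[0] ●●●○
●●○○
●●○○
○○○○
●●○○
○○○●
[1] ○●●○
○○○○
○●○○
○○○○
●●○○
○○○●
[2] ○●●○
○○○○
○●○○
○●○○
○○●○
○●○●
[3] ○●●○
○●○○
●○●○
○○○○
○○●○
○●○●
[4] ○●●○
●●○○
○●●○
●○○○
○○●○
○●○●
[5] ●●●○
○○○○
●●●○
●○○○
○○●○
○●○●
[6] ●●●○
●○○○
○○●○
○○○○
○○●○
○●○●
[7] ●●●○
●●○○
●●○○
○●○○
○○●○
○●○●
[8] ●●●○
●●○○
●●○○
●●○○
●●●○
●●○●
[9] ●●●○
●●●○
●○●●
●●●○
●●●○
●●○●
[10] ●●●○
●●●○
●○●●
●●●○
●○●○
○○●●
[11] ●●●○
●●●○
●○●●
○●●○
○●●○
●○●●
[12] ●●●○
●●●○
●○●●
○●●○
○●○○
●●○○
[13] ●●●○
●●●○
●●●●
●○○○
○○○○
●●○○
[14] ●○●○
○○○○
●○●●
●○○○
○○○○
●●○○
[15] ●○○●
○○○●
●○●●
●○○○
○○○○
●●○○
[16] ○●●●
○●○●
●○●●
●○○○
○○○○
●●○○
[17] ○●●●
○●○●
●○○●
●●●●
○○●○
●●○○
[18] ○●●●
○●○●
●○○●
●●●●
○●●○
○○●○
[19] ○●●●
○●○●
○○○●
○○●●
●●●○
○○●○
[20] ○●●●
○●○●
○○○●
○○○●
●○○●
○○○○
[21] ○●○●
○○●○
○○●●
○○○●
●○○●
○○○○
[22] ○●○●
○○●○
○○●●
○○○●
●○●●
○●●●
[23] ○●○●
○○●○
○○●●
○○○○
●○○○
○●●○
[24] ○●○●
○○●○
○○●●
○○○○
●○○●
○●○●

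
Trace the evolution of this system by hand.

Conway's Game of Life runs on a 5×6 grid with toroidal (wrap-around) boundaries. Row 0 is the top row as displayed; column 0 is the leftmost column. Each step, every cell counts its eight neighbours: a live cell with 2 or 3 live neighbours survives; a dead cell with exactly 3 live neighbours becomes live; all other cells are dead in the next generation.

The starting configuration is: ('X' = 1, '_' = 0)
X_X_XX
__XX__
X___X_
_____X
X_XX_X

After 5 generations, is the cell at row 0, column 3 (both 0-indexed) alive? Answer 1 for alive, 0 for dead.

0

t=0: X_X_XX
__XX__
X___X_
_____X
X_XX_X
t=1: X_____
X_X___
___XXX
_X_X__
__XX__
t=2: __XX__
XX_XX_
XX_XXX
______
_XXX__
t=3: X_____
______
_X_X__
_____X
_X_X__
t=4: ______
______
______
X___X_
X_____
t=5: ______
______
______
_____X
_____X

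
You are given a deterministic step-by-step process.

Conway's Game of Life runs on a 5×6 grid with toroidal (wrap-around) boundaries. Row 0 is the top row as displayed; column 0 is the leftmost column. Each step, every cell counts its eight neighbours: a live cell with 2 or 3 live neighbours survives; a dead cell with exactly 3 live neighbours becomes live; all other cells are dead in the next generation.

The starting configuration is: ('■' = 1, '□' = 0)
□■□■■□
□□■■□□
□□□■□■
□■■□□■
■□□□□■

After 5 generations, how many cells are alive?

10

[0] □■□■■□
□□■■□□
□□□■□■
□■■□□■
■□□□□■
[1] ■■□■■■
□□□□□□
■■□■□□
□■■□□■
□□□■□■
[2] ■□■■□■
□□□■□□
■■□□□□
□■□■□■
□□□■□□
[3] □□■■□□
□□□■■■
■■□□■□
□■□□■□
□■□■□■
[4] ■□□□□■
■■□□□■
■■■□□□
□■□■■□
■■□■□□
[5] □□■□■□
□□■□□□
□□□■■□
□□□■■■
□■□■□□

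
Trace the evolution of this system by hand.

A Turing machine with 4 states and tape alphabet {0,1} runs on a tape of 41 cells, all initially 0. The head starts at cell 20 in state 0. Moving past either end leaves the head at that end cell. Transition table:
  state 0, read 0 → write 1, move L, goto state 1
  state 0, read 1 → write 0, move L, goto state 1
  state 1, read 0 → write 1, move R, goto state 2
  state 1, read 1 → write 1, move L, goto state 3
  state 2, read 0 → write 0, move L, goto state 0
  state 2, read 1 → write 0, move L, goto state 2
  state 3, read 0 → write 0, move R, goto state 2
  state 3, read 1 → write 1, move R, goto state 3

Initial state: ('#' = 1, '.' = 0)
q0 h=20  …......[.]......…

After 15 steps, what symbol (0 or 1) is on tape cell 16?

0

t=0: q0 h=20  …......[.]......…
t=1: q1 h=19  …......[.]#.....…
t=2: q2 h=20  ….....#[#]......…
t=3: q2 h=19  …......[#]......…
t=4: q2 h=18  …......[.]......…
t=5: q0 h=17  …......[.]......…
t=6: q1 h=16  …......[.]#.....…
t=7: q2 h=17  ….....#[#]......…
t=8: q2 h=16  …......[#]......…
t=9: q2 h=15  …......[.]......…
t=10: q0 h=14  …......[.]......…
t=11: q1 h=13  …......[.]#.....…
t=12: q2 h=14  ….....#[#]......…
t=13: q2 h=13  …......[#]......…
t=14: q2 h=12  …......[.]......…
t=15: q0 h=11  …......[.]......…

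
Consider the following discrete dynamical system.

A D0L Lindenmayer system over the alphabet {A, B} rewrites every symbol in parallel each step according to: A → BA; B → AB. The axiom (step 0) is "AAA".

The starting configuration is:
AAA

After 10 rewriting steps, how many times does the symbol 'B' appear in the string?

[0] AAA
[1] BABABA
[2] ABBAABBAABBA
[3] BAABABBABAABABBABAABABBA
[4] ABBABAABBAABABBAABBABAABBAABABBAABBABAABBAABABBA
[5] BAABABBAABBABAABABBABAABBAABABBABAABABBAABBABAABABBABAABBAABABBABAABABBAABBABAABABBABAABBAABABBA
[6] ABBABAABBAABABBABAABABBAABBABAABBAABABBAABBABAABABBABAABBA…ABBAABABBABAABABBAABBABAABBAABABBAABBABAABABBABAABBAABABBA  (len 192)
[7] BAABABBAABBABAABABBABAABBAABABBAABBABAABBAABABBABAABABBAAB…ABBAABABBABAABABBAABBABAABBAABABBAABBABAABABBABAABBAABABBA  (len 384)
[8] ABBABAABBAABABBABAABABBAABBABAABBAABABBAABBABAABABBABAABBA…ABBAABABBABAABABBAABBABAABBAABABBAABBABAABABBABAABBAABABBA  (len 768)
[9] BAABABBAABBABAABABBABAABBAABABBAABBABAABBAABABBABAABABBAAB…ABBAABABBABAABABBAABBABAABBAABABBAABBABAABABBABAABBAABABBA  (len 1536)
[10] ABBABAABBAABABBABAABABBAABBABAABBAABABBAABBABAABABBABAABBA…ABBAABABBABAABABBAABBABAABBAABABBAABBABAABABBABAABBAABABBA  (len 3072)

1536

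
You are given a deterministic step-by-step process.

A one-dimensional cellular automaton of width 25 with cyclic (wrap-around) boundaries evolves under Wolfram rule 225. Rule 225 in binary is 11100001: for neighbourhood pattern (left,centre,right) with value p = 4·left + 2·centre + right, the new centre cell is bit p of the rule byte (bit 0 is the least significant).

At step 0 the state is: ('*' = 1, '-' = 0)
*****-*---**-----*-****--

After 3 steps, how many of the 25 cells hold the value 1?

13

k=0  *****-*---**-----*-****--
k=1  -*****--*--*-***--*-***--
k=2  --****------*-**---*-**-*
k=3  ---***-****--*-*-*--*-**-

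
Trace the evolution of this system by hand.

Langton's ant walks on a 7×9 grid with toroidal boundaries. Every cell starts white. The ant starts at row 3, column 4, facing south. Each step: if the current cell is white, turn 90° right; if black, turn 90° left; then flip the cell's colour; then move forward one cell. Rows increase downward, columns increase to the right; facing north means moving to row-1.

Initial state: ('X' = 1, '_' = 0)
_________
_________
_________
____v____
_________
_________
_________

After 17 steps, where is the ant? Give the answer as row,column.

3,5

0) _________
_________
_________
____v____
_________
_________
_________
1) _________
_________
_________
___<X____
_________
_________
_________
2) _________
_________
___^_____
___XX____
_________
_________
_________
3) _________
_________
___X>____
___XX____
_________
_________
_________
4) _________
_________
___XX____
___Xv____
_________
_________
_________
5) _________
_________
___XX____
___X_>___
_________
_________
_________
6) _________
_________
___XX____
___X_X___
_____v___
_________
_________
7) _________
_________
___XX____
___X_X___
____<X___
_________
_________
8) _________
_________
___XX____
___X^X___
____XX___
_________
_________
9) _________
_________
___XX____
___XX>___
____XX___
_________
_________
10) _________
_________
___XX^___
___XX____
____XX___
_________
_________
11) _________
_________
___XXX>__
___XX____
____XX___
_________
_________
12) _________
_________
___XXXX__
___XX_v__
____XX___
_________
_________
13) _________
_________
___XXXX__
___XX<X__
____XX___
_________
_________
14) _________
_________
___XX^X__
___XXXX__
____XX___
_________
_________
15) _________
_________
___X<_X__
___XXXX__
____XX___
_________
_________
16) _________
_________
___X__X__
___XvXX__
____XX___
_________
_________
17) _________
_________
___X__X__
___X_>X__
____XX___
_________
_________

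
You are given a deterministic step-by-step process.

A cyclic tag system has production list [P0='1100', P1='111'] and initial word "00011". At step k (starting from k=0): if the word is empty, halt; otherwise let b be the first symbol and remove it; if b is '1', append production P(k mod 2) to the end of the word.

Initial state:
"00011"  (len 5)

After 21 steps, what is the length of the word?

33

0) "00011"  (len 5)
1) "0011"  (len 4)
2) "011"  (len 3)
3) "11"  (len 2)
4) "1111"  (len 4)
5) "1111100"  (len 7)
6) "111100111"  (len 9)
7) "111001111100"  (len 12)
8) "11001111100111"  (len 14)
9) "10011111001111100"  (len 17)
10) "0011111001111100111"  (len 19)
11) "011111001111100111"  (len 18)
12) "11111001111100111"  (len 17)
13) "11110011111001111100"  (len 20)
14) "1110011111001111100111"  (len 22)
15) "1100111110011111001111100"  (len 25)
16) "100111110011111001111100111"  (len 27)
17) "001111100111110011111001111100"  (len 30)
18) "01111100111110011111001111100"  (len 29)
19) "1111100111110011111001111100"  (len 28)
20) "111100111110011111001111100111"  (len 30)
21) "111001111100111110011111001111100"  (len 33)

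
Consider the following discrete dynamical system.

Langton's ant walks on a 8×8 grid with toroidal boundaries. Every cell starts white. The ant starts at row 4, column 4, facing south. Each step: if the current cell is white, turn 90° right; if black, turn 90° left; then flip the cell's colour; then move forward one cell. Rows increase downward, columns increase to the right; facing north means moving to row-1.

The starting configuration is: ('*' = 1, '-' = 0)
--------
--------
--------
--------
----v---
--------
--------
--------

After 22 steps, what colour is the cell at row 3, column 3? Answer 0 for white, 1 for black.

1

t=0: --------
--------
--------
--------
----v---
--------
--------
--------
t=1: --------
--------
--------
--------
---<*---
--------
--------
--------
t=2: --------
--------
--------
---^----
---**---
--------
--------
--------
t=3: --------
--------
--------
---*>---
---**---
--------
--------
--------
t=4: --------
--------
--------
---**---
---*v---
--------
--------
--------
t=5: --------
--------
--------
---**---
---*->--
--------
--------
--------
t=6: --------
--------
--------
---**---
---*-*--
-----v--
--------
--------
t=7: --------
--------
--------
---**---
---*-*--
----<*--
--------
--------
t=8: --------
--------
--------
---**---
---*^*--
----**--
--------
--------
t=9: --------
--------
--------
---**---
---**>--
----**--
--------
--------
t=10: --------
--------
--------
---**^--
---**---
----**--
--------
--------
t=11: --------
--------
--------
---***>-
---**---
----**--
--------
--------
t=12: --------
--------
--------
---****-
---**-v-
----**--
--------
--------
t=13: --------
--------
--------
---****-
---**<*-
----**--
--------
--------
t=14: --------
--------
--------
---**^*-
---****-
----**--
--------
--------
t=15: --------
--------
--------
---*<-*-
---****-
----**--
--------
--------
t=16: --------
--------
--------
---*--*-
---*v**-
----**--
--------
--------
t=17: --------
--------
--------
---*--*-
---*->*-
----**--
--------
--------
t=18: --------
--------
--------
---*-^*-
---*--*-
----**--
--------
--------
t=19: --------
--------
--------
---*-*>-
---*--*-
----**--
--------
--------
t=20: --------
--------
------^-
---*-*--
---*--*-
----**--
--------
--------
t=21: --------
--------
------*>
---*-*--
---*--*-
----**--
--------
--------
t=22: --------
--------
------**
---*-*-v
---*--*-
----**--
--------
--------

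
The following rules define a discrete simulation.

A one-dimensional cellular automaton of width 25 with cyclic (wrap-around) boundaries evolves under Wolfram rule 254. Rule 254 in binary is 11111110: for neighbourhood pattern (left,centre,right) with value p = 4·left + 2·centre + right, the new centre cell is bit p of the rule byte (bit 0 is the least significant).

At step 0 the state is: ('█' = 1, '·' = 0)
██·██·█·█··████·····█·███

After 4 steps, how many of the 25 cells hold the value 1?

0) ██·██·█·█··████·····█·███
1) ████████████████···██████
2) █████████████████·███████
3) █████████████████████████
4) █████████████████████████

25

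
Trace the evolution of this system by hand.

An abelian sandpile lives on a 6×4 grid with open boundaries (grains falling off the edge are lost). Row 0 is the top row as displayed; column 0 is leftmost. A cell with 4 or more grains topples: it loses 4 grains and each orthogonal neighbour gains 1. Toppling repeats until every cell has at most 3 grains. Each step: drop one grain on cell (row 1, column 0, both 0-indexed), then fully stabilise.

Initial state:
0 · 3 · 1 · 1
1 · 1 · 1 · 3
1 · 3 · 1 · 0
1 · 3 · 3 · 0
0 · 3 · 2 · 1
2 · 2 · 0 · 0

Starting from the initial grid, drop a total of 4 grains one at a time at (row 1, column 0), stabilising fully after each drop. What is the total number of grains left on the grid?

step 0: 0 · 3 · 1 · 1
1 · 1 · 1 · 3
1 · 3 · 1 · 0
1 · 3 · 3 · 0
0 · 3 · 2 · 1
2 · 2 · 0 · 0
step 1: 0 · 3 · 1 · 1
2 · 1 · 1 · 3
1 · 3 · 1 · 0
1 · 3 · 3 · 0
0 · 3 · 2 · 1
2 · 2 · 0 · 0
step 2: 0 · 3 · 1 · 1
3 · 1 · 1 · 3
1 · 3 · 1 · 0
1 · 3 · 3 · 0
0 · 3 · 2 · 1
2 · 2 · 0 · 0
step 3: 1 · 3 · 1 · 1
0 · 2 · 1 · 3
2 · 3 · 1 · 0
1 · 3 · 3 · 0
0 · 3 · 2 · 1
2 · 2 · 0 · 0
step 4: 1 · 3 · 1 · 1
1 · 2 · 1 · 3
2 · 3 · 1 · 0
1 · 3 · 3 · 0
0 · 3 · 2 · 1
2 · 2 · 0 · 0

36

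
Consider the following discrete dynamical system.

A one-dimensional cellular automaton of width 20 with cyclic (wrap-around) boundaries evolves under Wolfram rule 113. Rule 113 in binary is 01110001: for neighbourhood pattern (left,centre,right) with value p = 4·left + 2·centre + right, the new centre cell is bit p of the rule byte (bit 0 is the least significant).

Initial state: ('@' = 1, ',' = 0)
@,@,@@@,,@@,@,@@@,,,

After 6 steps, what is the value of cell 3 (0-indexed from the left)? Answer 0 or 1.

1

0) @,@,@@@,,@@,@,@@@,,,
1) ,@,@,,@@,,@@,@,,@@@,
2) ,,@,@,,@@,,@@,@,,,@@
3) @,,@,@,,@@,,@@,@@,,@
4) @@,,@,@,,@@,,@@,@@,,
5) ,@@,,@,@,,@@,,@@,@@,
6) ,,@@,,@,@,,@@,,@@,@@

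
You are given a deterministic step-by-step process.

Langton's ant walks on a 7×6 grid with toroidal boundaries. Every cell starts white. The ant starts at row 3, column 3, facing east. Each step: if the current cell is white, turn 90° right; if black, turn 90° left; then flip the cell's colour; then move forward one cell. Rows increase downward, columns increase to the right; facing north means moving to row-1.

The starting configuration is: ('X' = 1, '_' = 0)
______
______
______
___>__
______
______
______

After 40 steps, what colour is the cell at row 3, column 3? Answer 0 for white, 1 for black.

0

0) ______
______
______
___>__
______
______
______
1) ______
______
______
___X__
___v__
______
______
2) ______
______
______
___X__
__<X__
______
______
3) ______
______
______
__^X__
__XX__
______
______
4) ______
______
______
__X>__
__XX__
______
______
5) ______
______
___^__
__X___
__XX__
______
______
6) ______
______
___X>_
__X___
__XX__
______
______
7) ______
______
___XX_
__X_v_
__XX__
______
______
8) ______
______
___XX_
__X<X_
__XX__
______
______
9) ______
______
___^X_
__XXX_
__XX__
______
______
10) ______
______
__<_X_
__XXX_
__XX__
______
______
11) ______
__^___
__X_X_
__XXX_
__XX__
______
______
12) ______
__X>__
__X_X_
__XXX_
__XX__
______
______
13) ______
__XX__
__XvX_
__XXX_
__XX__
______
______
14) ______
__XX__
__<XX_
__XXX_
__XX__
______
______
15) ______
__XX__
___XX_
__vXX_
__XX__
______
______
16) ______
__XX__
___XX_
___>X_
__XX__
______
______
17) ______
__XX__
___^X_
____X_
__XX__
______
______
18) ______
__XX__
__<_X_
____X_
__XX__
______
______
19) ______
__^X__
__X_X_
____X_
__XX__
______
______
20) ______
_<_X__
__X_X_
____X_
__XX__
______
______
21) _^____
_X_X__
__X_X_
____X_
__XX__
______
______
22) _X>___
_X_X__
__X_X_
____X_
__XX__
______
______
23) _XX___
_XvX__
__X_X_
____X_
__XX__
______
______
24) _XX___
_<XX__
__X_X_
____X_
__XX__
______
______
25) _XX___
__XX__
_vX_X_
____X_
__XX__
______
______
26) _XX___
__XX__
<XX_X_
____X_
__XX__
______
______
27) _XX___
^_XX__
XXX_X_
____X_
__XX__
______
______
28) _XX___
X>XX__
XXX_X_
____X_
__XX__
______
______
29) _XX___
XXXX__
XvX_X_
____X_
__XX__
______
______
30) _XX___
XXXX__
X_>_X_
____X_
__XX__
______
______
31) _XX___
XX^X__
X___X_
____X_
__XX__
______
______
32) _XX___
X<_X__
X___X_
____X_
__XX__
______
______
33) _XX___
X__X__
Xv__X_
____X_
__XX__
______
______
34) _XX___
X__X__
<X__X_
____X_
__XX__
______
______
35) _XX___
X__X__
_X__X_
v___X_
__XX__
______
______
36) _XX___
X__X__
_X__X_
X___X<
__XX__
______
______
37) _XX___
X__X__
_X__X^
X___XX
__XX__
______
______
38) _XX___
X__X__
>X__XX
X___XX
__XX__
______
______
39) _XX___
X__X__
XX__XX
v___XX
__XX__
______
______
40) _XX___
X__X__
XX__XX
_>__XX
__XX__
______
______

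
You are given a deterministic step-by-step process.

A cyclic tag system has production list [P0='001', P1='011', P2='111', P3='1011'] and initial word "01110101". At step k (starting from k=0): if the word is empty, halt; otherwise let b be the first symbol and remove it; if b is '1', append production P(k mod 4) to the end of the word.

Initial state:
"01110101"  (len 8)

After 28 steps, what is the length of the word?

[0] "01110101"  (len 8)
[1] "1110101"  (len 7)
[2] "110101011"  (len 9)
[3] "10101011111"  (len 11)
[4] "01010111111011"  (len 14)
[5] "1010111111011"  (len 13)
[6] "010111111011011"  (len 15)
[7] "10111111011011"  (len 14)
[8] "01111110110111011"  (len 17)
[9] "1111110110111011"  (len 16)
[10] "111110110111011011"  (len 18)
[11] "11110110111011011111"  (len 20)
[12] "11101101110110111111011"  (len 23)
[13] "1101101110110111111011001"  (len 25)
[14] "101101110110111111011001011"  (len 27)
[15] "01101110110111111011001011111"  (len 29)
[16] "1101110110111111011001011111"  (len 28)
[17] "101110110111111011001011111001"  (len 30)
[18] "01110110111111011001011111001011"  (len 32)
[19] "1110110111111011001011111001011"  (len 31)
[20] "1101101111110110010111110010111011"  (len 34)
[21] "101101111110110010111110010111011001"  (len 36)
[22] "01101111110110010111110010111011001011"  (len 38)
[23] "1101111110110010111110010111011001011"  (len 37)
[24] "1011111101100101111100101110110010111011"  (len 40)
[25] "011111101100101111100101110110010111011001"  (len 42)
[26] "11111101100101111100101110110010111011001"  (len 41)
[27] "1111101100101111100101110110010111011001111"  (len 43)
[28] "1111011001011111001011101100101110110011111011"  (len 46)

46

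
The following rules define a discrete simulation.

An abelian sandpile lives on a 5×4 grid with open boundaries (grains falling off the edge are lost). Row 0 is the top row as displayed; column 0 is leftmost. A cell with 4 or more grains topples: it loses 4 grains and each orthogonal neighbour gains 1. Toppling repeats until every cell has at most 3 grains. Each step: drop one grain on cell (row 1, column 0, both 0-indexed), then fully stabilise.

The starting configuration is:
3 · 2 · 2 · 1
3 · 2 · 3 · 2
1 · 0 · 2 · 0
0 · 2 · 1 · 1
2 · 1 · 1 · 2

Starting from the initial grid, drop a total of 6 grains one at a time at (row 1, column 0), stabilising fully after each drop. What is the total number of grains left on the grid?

31

gen 0: 3 · 2 · 2 · 1
3 · 2 · 3 · 2
1 · 0 · 2 · 0
0 · 2 · 1 · 1
2 · 1 · 1 · 2
gen 1: 0 · 3 · 2 · 1
1 · 3 · 3 · 2
2 · 0 · 2 · 0
0 · 2 · 1 · 1
2 · 1 · 1 · 2
gen 2: 0 · 3 · 2 · 1
2 · 3 · 3 · 2
2 · 0 · 2 · 0
0 · 2 · 1 · 1
2 · 1 · 1 · 2
gen 3: 0 · 3 · 2 · 1
3 · 3 · 3 · 2
2 · 0 · 2 · 0
0 · 2 · 1 · 1
2 · 1 · 1 · 2
gen 4: 2 · 1 · 0 · 2
1 · 2 · 1 · 3
3 · 1 · 3 · 0
0 · 2 · 1 · 1
2 · 1 · 1 · 2
gen 5: 2 · 1 · 0 · 2
2 · 2 · 1 · 3
3 · 1 · 3 · 0
0 · 2 · 1 · 1
2 · 1 · 1 · 2
gen 6: 2 · 1 · 0 · 2
3 · 2 · 1 · 3
3 · 1 · 3 · 0
0 · 2 · 1 · 1
2 · 1 · 1 · 2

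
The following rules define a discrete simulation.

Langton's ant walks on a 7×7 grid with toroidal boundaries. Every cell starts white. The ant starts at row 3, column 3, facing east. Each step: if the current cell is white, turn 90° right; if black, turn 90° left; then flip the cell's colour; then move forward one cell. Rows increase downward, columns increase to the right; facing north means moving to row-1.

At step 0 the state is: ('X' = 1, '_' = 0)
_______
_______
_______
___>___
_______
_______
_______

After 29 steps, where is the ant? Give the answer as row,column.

2,1

0) _______
_______
_______
___>___
_______
_______
_______
1) _______
_______
_______
___X___
___v___
_______
_______
2) _______
_______
_______
___X___
__<X___
_______
_______
3) _______
_______
_______
__^X___
__XX___
_______
_______
4) _______
_______
_______
__X>___
__XX___
_______
_______
5) _______
_______
___^___
__X____
__XX___
_______
_______
6) _______
_______
___X>__
__X____
__XX___
_______
_______
7) _______
_______
___XX__
__X_v__
__XX___
_______
_______
8) _______
_______
___XX__
__X<X__
__XX___
_______
_______
9) _______
_______
___^X__
__XXX__
__XX___
_______
_______
10) _______
_______
__<_X__
__XXX__
__XX___
_______
_______
11) _______
__^____
__X_X__
__XXX__
__XX___
_______
_______
12) _______
__X>___
__X_X__
__XXX__
__XX___
_______
_______
13) _______
__XX___
__XvX__
__XXX__
__XX___
_______
_______
14) _______
__XX___
__<XX__
__XXX__
__XX___
_______
_______
15) _______
__XX___
___XX__
__vXX__
__XX___
_______
_______
16) _______
__XX___
___XX__
___>X__
__XX___
_______
_______
17) _______
__XX___
___^X__
____X__
__XX___
_______
_______
18) _______
__XX___
__<_X__
____X__
__XX___
_______
_______
19) _______
__^X___
__X_X__
____X__
__XX___
_______
_______
20) _______
_<_X___
__X_X__
____X__
__XX___
_______
_______
21) _^_____
_X_X___
__X_X__
____X__
__XX___
_______
_______
22) _X>____
_X_X___
__X_X__
____X__
__XX___
_______
_______
23) _XX____
_XvX___
__X_X__
____X__
__XX___
_______
_______
24) _XX____
_<XX___
__X_X__
____X__
__XX___
_______
_______
25) _XX____
__XX___
_vX_X__
____X__
__XX___
_______
_______
26) _XX____
__XX___
<XX_X__
____X__
__XX___
_______
_______
27) _XX____
^_XX___
XXX_X__
____X__
__XX___
_______
_______
28) _XX____
X>XX___
XXX_X__
____X__
__XX___
_______
_______
29) _XX____
XXXX___
XvX_X__
____X__
__XX___
_______
_______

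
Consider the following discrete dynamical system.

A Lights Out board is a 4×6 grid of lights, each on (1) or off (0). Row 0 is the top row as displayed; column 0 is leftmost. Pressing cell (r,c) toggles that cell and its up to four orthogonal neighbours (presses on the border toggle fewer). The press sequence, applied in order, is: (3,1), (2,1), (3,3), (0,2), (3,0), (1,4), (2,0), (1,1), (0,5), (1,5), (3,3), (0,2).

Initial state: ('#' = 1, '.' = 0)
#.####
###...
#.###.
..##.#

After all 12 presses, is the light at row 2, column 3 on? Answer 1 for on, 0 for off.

1

step 0: #.####
###...
#.###.
..##.#
step 1: #.####
###...
#####.
##.#.#
step 2: #.####
#.#...
...##.
#..#.#
step 3: #.####
#.#...
....#.
#.#.##
step 4: ##..##
#.....
....#.
#.#.##
step 5: ##..##
#.....
#...#.
.##.##
step 6: ##...#
#..###
#.....
.##.##
step 7: ##...#
...###
.#....
###.##
step 8: #....#
######
......
###.##
step 9: #...#.
#####.
......
###.##
step 10: #...##
####.#
.....#
###.##
step 11: #...##
####.#
...#.#
##.#.#
step 12: ######
##.#.#
...#.#
##.#.#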